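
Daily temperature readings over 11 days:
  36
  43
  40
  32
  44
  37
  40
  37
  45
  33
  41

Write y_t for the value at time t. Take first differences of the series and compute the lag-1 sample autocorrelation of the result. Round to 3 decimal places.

First differences Δy: 7, -3, -8, 12, -7, 3, -3, 8, -12, 8
Mean of differences = 0.5000
Numerator Σ(Δy_t−Δȳ)(Δy_{t+1}−Δȳ) = -418.2500
Denominator Σ(Δy_t−Δȳ)² = 602.5000
r_1(Δy) = -418.2500 / 602.5000 = -0.694

-0.694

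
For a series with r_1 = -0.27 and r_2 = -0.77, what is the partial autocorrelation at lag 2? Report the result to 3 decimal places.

-0.909

φ_{22} = (r_2 − r_1²) / (1 − r_1²)
r_1² = (-0.27)² = 0.0729
Numerator = -0.77 − 0.0729 = -0.8429; denominator = 1 − 0.0729 = 0.9271
φ_{22} = -0.8429 / 0.9271 = -0.909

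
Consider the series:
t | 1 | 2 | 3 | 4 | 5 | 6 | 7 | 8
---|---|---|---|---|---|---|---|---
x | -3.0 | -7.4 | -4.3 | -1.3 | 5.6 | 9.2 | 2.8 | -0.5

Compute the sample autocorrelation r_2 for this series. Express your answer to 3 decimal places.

Mean x̄ = (-3.0 − 7.4 − 4.3 − 1.3 + 5.6 + 9.2 + 2.8 − 0.5)/8 = 0.1375
Deviations from mean: -3.1375, -7.5375, -4.4375, -1.4375, 5.4625, 9.0625, 2.6625, -0.6375
Σ(x_t−x̄)(x_{t+2}−x̄) = (13.9227) + (10.8352) + (-24.2398) + (-13.0273) + (14.5439) + (-5.7773) = -3.7428
Denominator Σ(x_t−x̄)² = 207.8788
r_2 = -3.7428 / 207.8788 = -0.018

-0.018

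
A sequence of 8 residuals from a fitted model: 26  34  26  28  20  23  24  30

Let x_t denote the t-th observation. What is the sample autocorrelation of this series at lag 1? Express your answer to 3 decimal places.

0.032

Mean x̄ = (26 + 34 + 26 + 28 + 20 + 23 + 24 + 30)/8 = 26.3750
Σ(x_t−x̄)(x_{t+1}−x̄) = (-2.8594) + (-2.8594) + (-0.6094) + (-10.3594) + (21.5156) + (8.0156) + (-8.6094) = 4.2344
Denominator Σ(x_t−x̄)² = 131.8750
r_1 = 4.2344 / 131.8750 = 0.032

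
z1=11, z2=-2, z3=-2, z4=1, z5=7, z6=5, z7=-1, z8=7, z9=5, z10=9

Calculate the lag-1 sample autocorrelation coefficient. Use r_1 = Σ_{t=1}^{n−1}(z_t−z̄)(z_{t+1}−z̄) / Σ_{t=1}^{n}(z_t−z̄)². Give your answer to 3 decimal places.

Mean z̄ = (11 − 2 − 2 + 1 + 7 + 5 − 1 + 7 + 5 + 9)/10 = 4.0000
Numerator Σ_{t=1}^{9}(z_t−z̄)(z_{t+1}−z̄) = -6.0000
Denominator Σ(z_t−z̄)² = 200.0000
r_1 = -6.0000 / 200.0000 = -0.030

-0.030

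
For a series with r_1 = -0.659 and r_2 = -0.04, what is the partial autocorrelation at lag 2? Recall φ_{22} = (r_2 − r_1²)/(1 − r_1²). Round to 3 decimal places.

φ_{22} = (r_2 − r_1²) / (1 − r_1²)
r_1² = (-0.659)² = 0.434281
Numerator = -0.04 − 0.4343 = -0.4743; denominator = 1 − 0.4343 = 0.5657
φ_{22} = -0.4743 / 0.5657 = -0.838

-0.838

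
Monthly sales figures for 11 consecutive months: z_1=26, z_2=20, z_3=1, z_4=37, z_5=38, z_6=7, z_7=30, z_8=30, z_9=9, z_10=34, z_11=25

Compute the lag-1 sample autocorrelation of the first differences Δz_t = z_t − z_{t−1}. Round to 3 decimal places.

First differences Δz: -6, -19, 36, 1, -31, 23, 0, -21, 25, -9
Mean of differences = -0.1000
Numerator Σ(Δz_t−Δz̄)(Δz_{t+1}−Δz̄) = -2026.6100
Denominator Σ(Δz_t−Δz̄)² = 4330.9000
r_1(Δz) = -2026.6100 / 4330.9000 = -0.468

-0.468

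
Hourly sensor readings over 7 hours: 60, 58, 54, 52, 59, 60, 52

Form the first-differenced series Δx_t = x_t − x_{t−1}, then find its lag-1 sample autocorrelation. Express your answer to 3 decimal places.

First differences Δx: -2, -4, -2, 7, 1, -8
Mean of differences = -1.3333
Numerator Σ(Δx_t−Δx̄)(Δx_{t+1}−Δx̄) = 1.8889
Denominator Σ(Δx_t−Δx̄)² = 127.3333
r_1(Δx) = 1.8889 / 127.3333 = 0.015

0.015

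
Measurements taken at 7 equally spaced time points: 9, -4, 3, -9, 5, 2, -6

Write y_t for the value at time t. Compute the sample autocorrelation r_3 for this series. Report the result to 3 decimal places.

Mean ȳ = (9 − 4 + 3 − 9 + 5 + 2 − 6)/7 = 0.0000
Σ(y_t−ȳ)(y_{t+3}−ȳ) = (-81.0000) + (-20.0000) + (6.0000) + (54.0000) = -41.0000
Denominator Σ(y_t−ȳ)² = 252.0000
r_3 = -41.0000 / 252.0000 = -0.163

-0.163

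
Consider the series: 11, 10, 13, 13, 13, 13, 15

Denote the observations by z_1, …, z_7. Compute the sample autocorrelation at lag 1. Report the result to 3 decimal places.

Mean z̄ = (11 + 10 + 13 + 13 + 13 + 13 + 15)/7 = 12.5714
Deviations from mean: -1.5714, -2.5714, 0.4286, 0.4286, 0.4286, 0.4286, 2.4286
Numerator Σ_{t=1}^{6}(z_t−z̄)(z_{t+1}−z̄) = 4.5306
Denominator Σ(z_t−z̄)² = 15.7143
r_1 = 4.5306 / 15.7143 = 0.288

0.288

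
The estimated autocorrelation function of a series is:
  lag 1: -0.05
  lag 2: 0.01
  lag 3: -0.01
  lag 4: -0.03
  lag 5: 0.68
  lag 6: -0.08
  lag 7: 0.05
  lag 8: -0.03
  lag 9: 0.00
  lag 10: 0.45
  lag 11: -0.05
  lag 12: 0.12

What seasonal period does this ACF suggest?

5

The largest autocorrelation is r_5 = 0.68, with a weaker echo at lag 10 (0.45); the remaining lags stay at or below 0.12.
The dominant spike at lag 5 indicates a seasonal period of 5.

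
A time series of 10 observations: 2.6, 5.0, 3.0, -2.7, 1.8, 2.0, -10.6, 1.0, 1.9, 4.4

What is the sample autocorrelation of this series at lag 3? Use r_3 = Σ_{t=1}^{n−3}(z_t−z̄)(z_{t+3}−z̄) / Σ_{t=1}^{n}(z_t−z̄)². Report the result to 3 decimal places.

Mean z̄ = (2.6 + 5.0 + 3.0 − 2.7 + 1.8 + 2.0 − 10.6 + 1.0 + 1.9 + 4.4)/10 = 0.8400
Σ(z_t−z̄)(z_{t+3}−z̄) = (-6.2304) + (3.9936) + (2.5056) + (40.4976) + (0.1536) + (1.2296) + (-40.7264) = 1.4232
Denominator Σ(z_t−z̄)² = 184.5640
r_3 = 1.4232 / 184.5640 = 0.008

0.008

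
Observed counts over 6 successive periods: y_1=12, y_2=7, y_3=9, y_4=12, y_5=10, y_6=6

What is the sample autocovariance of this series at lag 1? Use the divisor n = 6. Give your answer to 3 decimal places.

-1.130

Mean ȳ = (12 + 7 + 9 + 12 + 10 + 6)/6 = 9.3333
Σ_{t=1}^{5}(y_t−ȳ)(y_{t+1}−ȳ) = -6.7778
γ_1 = -6.7778 / 6 = -1.130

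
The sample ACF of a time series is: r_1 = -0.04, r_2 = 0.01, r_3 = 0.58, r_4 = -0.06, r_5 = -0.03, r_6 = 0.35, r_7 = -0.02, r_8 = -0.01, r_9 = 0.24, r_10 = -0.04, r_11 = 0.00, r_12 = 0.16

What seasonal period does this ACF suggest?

The largest autocorrelation is r_3 = 0.58, with weaker echoes at lags 6 (0.35), 9 (0.24) and 12 (0.16); the remaining lags stay at or below 0.01.
The dominant spike at lag 3 indicates a seasonal period of 3.

3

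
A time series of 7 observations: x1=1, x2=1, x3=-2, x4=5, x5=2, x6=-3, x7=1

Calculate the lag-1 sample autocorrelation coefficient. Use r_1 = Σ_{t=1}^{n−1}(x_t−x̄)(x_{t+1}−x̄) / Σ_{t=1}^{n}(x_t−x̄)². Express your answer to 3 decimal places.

Mean x̄ = (1 + 1 − 2 + 5 + 2 − 3 + 1)/7 = 0.7143
Deviations from mean: 0.2857, 0.2857, -2.7143, 4.2857, 1.2857, -3.7143, 0.2857
Σ(x_t−x̄)(x_{t+1}−x̄) = (0.0816) + (-0.7755) + (-11.6327) + (5.5102) + (-4.7755) + (-1.0612) = -12.6531
Denominator Σ(x_t−x̄)² = 41.4286
r_1 = -12.6531 / 41.4286 = -0.305

-0.305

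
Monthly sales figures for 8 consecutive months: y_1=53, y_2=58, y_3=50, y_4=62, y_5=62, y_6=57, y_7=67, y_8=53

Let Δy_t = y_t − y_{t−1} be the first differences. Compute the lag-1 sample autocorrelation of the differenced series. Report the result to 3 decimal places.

First differences Δy: 5, -8, 12, 0, -5, 10, -14
Mean of differences = 0.0000
Numerator Σ(Δy_t−Δȳ)(Δy_{t+1}−Δȳ) = -326.0000
Denominator Σ(Δy_t−Δȳ)² = 554.0000
r_1(Δy) = -326.0000 / 554.0000 = -0.588

-0.588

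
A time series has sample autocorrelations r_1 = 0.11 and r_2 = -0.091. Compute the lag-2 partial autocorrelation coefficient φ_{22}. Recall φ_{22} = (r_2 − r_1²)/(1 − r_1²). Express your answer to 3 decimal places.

-0.104

φ_{22} = (r_2 − r_1²) / (1 − r_1²)
r_1² = (0.11)² = 0.0121
Numerator = -0.091 − 0.0121 = -0.1031; denominator = 1 − 0.0121 = 0.9879
φ_{22} = -0.1031 / 0.9879 = -0.104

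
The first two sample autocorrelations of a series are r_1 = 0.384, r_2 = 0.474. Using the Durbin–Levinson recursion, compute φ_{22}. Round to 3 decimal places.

φ_{22} = (r_2 − r_1²) / (1 − r_1²)
r_1² = (0.384)² = 0.147456
Numerator = 0.474 − 0.1475 = 0.3265; denominator = 1 − 0.1475 = 0.8525
φ_{22} = 0.3265 / 0.8525 = 0.383

0.383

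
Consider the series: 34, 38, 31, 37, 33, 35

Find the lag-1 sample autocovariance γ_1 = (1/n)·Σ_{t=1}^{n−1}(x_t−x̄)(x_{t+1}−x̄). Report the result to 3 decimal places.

Mean x̄ = (34 + 38 + 31 + 37 + 33 + 35)/6 = 34.6667
Deviations: -0.6667, 3.3333, -3.6667, 2.3333, -1.6667, 0.3333
Σ_{t=1}^{5}(x_t−x̄)(x_{t+1}−x̄) = -27.4444
γ_1 = -27.4444 / 6 = -4.574

-4.574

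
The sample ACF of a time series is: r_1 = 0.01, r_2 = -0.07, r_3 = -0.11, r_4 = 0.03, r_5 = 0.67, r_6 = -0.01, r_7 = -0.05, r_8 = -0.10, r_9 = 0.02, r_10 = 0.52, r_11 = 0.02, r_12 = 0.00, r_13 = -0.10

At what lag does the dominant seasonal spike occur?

5

The largest autocorrelation is r_5 = 0.67, with a weaker echo at lag 10 (0.52); the remaining lags stay at or below 0.03.
The dominant spike at lag 5 indicates a seasonal period of 5.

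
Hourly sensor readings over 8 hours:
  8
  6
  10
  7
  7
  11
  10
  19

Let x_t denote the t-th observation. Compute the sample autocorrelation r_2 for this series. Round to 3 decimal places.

Mean x̄ = (8 + 6 + 10 + 7 + 7 + 11 + 10 + 19)/8 = 9.7500
Deviations from mean: -1.7500, -3.7500, 0.2500, -2.7500, -2.7500, 1.2500, 0.2500, 9.2500
Numerator Σ_{t=1}^{6}(x_t−x̄)(x_{t+2}−x̄) = 16.6250
Denominator Σ(x_t−x̄)² = 119.5000
r_2 = 16.6250 / 119.5000 = 0.139

0.139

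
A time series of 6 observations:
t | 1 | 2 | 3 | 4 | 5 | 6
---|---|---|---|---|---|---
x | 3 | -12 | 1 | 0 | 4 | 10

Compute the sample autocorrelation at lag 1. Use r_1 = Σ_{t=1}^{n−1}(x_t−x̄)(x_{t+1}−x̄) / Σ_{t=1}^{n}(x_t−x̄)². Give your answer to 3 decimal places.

Mean x̄ = (3 − 12 + 1 + 0 + 4 + 10)/6 = 1.0000
Deviations from mean: 2.0000, -13.0000, 0.0000, -1.0000, 3.0000, 9.0000
Σ(x_t−x̄)(x_{t+1}−x̄) = (-26.0000) + (0.0000) + (0.0000) + (-3.0000) + (27.0000) = -2.0000
Denominator Σ(x_t−x̄)² = 264.0000
r_1 = -2.0000 / 264.0000 = -0.008

-0.008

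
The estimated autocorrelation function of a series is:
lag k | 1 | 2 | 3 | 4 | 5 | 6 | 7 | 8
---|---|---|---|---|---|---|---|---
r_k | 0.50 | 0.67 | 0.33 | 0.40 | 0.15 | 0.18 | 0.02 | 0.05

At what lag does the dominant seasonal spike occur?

The largest autocorrelation is r_2 = 0.67; the remaining lags stay at or below 0.50.
The dominant spike at lag 2 indicates a seasonal period of 2.

2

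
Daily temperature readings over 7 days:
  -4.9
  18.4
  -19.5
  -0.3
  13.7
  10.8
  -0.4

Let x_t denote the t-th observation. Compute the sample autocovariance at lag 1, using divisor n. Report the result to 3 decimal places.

Mean x̄ = (-4.9 + 18.4 − 19.5 − 0.3 + 13.7 + 10.8 − 0.4)/7 = 2.5429
Σ_{t=1}^{6}(x_t−x̄)(x_{t+1}−x̄) = -368.7861
γ_1 = -368.7861 / 7 = -52.684

-52.684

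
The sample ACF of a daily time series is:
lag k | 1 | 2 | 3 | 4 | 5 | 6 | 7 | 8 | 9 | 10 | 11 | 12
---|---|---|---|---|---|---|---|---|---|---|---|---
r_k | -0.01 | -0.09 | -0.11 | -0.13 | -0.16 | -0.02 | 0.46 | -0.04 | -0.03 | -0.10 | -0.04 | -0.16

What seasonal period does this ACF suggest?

The largest autocorrelation is r_7 = 0.46; the remaining lags stay at or below -0.01.
The dominant spike at lag 7 indicates a seasonal period of 7.

7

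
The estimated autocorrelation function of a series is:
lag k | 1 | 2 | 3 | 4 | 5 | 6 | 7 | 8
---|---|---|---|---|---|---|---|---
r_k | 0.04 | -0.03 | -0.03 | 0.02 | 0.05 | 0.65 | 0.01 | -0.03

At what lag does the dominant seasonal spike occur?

The largest autocorrelation is r_6 = 0.65; the remaining lags stay at or below 0.05.
The dominant spike at lag 6 indicates a seasonal period of 6.

6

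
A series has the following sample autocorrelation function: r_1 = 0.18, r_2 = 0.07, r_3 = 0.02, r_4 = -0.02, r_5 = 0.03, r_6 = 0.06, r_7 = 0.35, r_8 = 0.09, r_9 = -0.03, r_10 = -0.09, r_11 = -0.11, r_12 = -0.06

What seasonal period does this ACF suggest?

The largest autocorrelation is r_7 = 0.35; the remaining lags stay at or below 0.18.
The dominant spike at lag 7 indicates a seasonal period of 7.

7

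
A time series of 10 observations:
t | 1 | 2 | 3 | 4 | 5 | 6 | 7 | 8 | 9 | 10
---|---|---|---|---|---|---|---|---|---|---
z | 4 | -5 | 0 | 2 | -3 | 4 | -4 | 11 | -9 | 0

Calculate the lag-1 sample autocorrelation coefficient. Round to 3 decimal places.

-0.684

Mean z̄ = (4 − 5 + 0 + 2 − 3 + 4 − 4 + 11 − 9 + 0)/10 = 0.0000
Numerator Σ_{t=1}^{9}(z_t−z̄)(z_{t+1}−z̄) = -197.0000
Denominator Σ(z_t−z̄)² = 288.0000
r_1 = -197.0000 / 288.0000 = -0.684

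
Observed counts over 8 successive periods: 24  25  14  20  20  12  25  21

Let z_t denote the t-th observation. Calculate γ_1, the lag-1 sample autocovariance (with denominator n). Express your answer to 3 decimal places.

-5.564

Mean z̄ = (24 + 25 + 14 + 20 + 20 + 12 + 25 + 21)/8 = 20.1250
Deviations: 3.8750, 4.8750, -6.1250, -0.1250, -0.1250, -8.1250, 4.8750, 0.8750
Σ_{t=1}^{7}(z_t−z̄)(z_{t+1}−z̄) = -44.5156
γ_1 = -44.5156 / 8 = -5.564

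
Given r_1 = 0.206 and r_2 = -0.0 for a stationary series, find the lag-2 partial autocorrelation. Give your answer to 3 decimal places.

φ_{22} = (r_2 − r_1²) / (1 − r_1²)
r_1² = (0.206)² = 0.042436
Numerator = -0.0 − 0.0424 = -0.0424; denominator = 1 − 0.0424 = 0.9576
φ_{22} = -0.0424 / 0.9576 = -0.044

-0.044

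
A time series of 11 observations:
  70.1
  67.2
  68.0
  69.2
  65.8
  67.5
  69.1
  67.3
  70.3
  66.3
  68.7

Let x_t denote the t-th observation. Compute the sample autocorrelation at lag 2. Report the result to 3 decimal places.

Mean x̄ = (70.1 + 67.2 + 68.0 + 69.2 + 65.8 + 67.5 + 69.1 + 67.3 + 70.3 + 66.3 + 68.7)/11 = 68.1364
Numerator Σ_{t=1}^{9}(x_t−x̄)(x_{t+2}−x̄) = 1.4992
Denominator Σ(x_t−x̄)² = 21.7455
r_2 = 1.4992 / 21.7455 = 0.069

0.069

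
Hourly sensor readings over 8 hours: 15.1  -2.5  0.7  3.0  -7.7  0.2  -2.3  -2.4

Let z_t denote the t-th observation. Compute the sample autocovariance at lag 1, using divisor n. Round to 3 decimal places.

Mean z̄ = (15.1 − 2.5 + 0.7 + 3.0 − 7.7 + 0.2 − 2.3 − 2.4)/8 = 0.5125
Σ_{t=1}^{7}(z_t−z̄)(z_{t+1}−z̄) = -52.8352
γ_1 = -52.8352 / 8 = -6.604

-6.604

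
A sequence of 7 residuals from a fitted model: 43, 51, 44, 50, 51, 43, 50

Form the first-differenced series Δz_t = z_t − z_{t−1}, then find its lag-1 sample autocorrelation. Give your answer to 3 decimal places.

-0.581

First differences Δz: 8, -7, 6, 1, -8, 7
Mean of differences = 1.1667
Numerator Σ(Δz_t−Δz̄)(Δz_{t+1}−Δz̄) = -148.0278
Denominator Σ(Δz_t−Δz̄)² = 254.8333
r_1(Δz) = -148.0278 / 254.8333 = -0.581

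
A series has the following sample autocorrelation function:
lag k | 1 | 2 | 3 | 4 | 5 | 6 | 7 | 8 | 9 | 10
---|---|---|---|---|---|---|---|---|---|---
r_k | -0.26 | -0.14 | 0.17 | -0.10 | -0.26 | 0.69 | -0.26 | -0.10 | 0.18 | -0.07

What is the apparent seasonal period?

The largest autocorrelation is r_6 = 0.69; the remaining lags stay at or below 0.18.
The dominant spike at lag 6 indicates a seasonal period of 6.

6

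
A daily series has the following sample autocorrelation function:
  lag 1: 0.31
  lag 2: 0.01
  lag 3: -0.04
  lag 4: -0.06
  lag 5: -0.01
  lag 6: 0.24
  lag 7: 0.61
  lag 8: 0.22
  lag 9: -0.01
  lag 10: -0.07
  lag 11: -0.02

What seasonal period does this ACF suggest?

7

The largest autocorrelation is r_7 = 0.61; the remaining lags stay at or below 0.31. The elevated value at lag 1 (0.31), dropping to 0.01 at lag 2, reflects decaying short-term dependence rather than seasonality.
The dominant spike at lag 7 indicates a seasonal period of 7.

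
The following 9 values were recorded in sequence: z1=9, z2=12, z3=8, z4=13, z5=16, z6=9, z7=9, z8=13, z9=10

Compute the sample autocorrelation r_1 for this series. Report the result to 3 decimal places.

-0.232

Mean z̄ = (9 + 12 + 8 + 13 + 16 + 9 + 9 + 13 + 10)/9 = 11.0000
Numerator Σ_{t=1}^{8}(z_t−z̄)(z_{t+1}−z̄) = -13.0000
Denominator Σ(z_t−z̄)² = 56.0000
r_1 = -13.0000 / 56.0000 = -0.232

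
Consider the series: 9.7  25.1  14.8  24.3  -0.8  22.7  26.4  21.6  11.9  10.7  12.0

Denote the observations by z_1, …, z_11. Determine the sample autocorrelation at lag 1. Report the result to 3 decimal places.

Mean z̄ = (9.7 + 25.1 + 14.8 + 24.3 − 0.8 + 22.7 + 26.4 + 21.6 + 11.9 + 10.7 + 12.0)/11 = 16.2182
Numerator Σ_{t=1}^{10}(z_t−z̄)(z_{t+1}−z̄) = -185.1385
Denominator Σ(z_t−z̄)² = 719.8564
r_1 = -185.1385 / 719.8564 = -0.257

-0.257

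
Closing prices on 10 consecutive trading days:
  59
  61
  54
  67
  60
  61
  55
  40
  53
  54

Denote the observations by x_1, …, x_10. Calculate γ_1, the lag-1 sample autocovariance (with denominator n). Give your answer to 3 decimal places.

11.064

Mean x̄ = (59 + 61 + 54 + 67 + 60 + 61 + 55 + 40 + 53 + 54)/10 = 56.4000
Σ_{t=1}^{9}(x_t−x̄)(x_{t+1}−x̄) = 110.6400
γ_1 = 110.6400 / 10 = 11.064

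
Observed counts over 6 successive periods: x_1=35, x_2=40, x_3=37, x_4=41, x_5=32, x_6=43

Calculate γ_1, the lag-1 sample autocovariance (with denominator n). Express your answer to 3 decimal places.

Mean x̄ = (35 + 40 + 37 + 41 + 32 + 43)/6 = 38.0000
Σ_{t=1}^{5}(x_t−x̄)(x_{t+1}−x̄) = -59.0000
γ_1 = -59.0000 / 6 = -9.833

-9.833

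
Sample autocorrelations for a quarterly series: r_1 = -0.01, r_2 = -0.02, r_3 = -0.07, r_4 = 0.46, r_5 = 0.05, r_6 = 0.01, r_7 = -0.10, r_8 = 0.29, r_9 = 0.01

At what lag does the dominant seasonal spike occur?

4

The largest autocorrelation is r_4 = 0.46, with a weaker echo at lag 8 (0.29); the remaining lags stay at or below 0.05.
The dominant spike at lag 4 indicates a seasonal period of 4.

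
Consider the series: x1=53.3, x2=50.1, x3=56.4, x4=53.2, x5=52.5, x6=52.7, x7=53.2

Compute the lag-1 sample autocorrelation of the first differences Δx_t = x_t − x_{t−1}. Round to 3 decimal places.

-0.625

First differences Δx: -3.2, 6.3, -3.2, -0.7, 0.2, 0.5
Mean of differences = -0.0167
Numerator Σ(Δx_t−Δx̄)(Δx_{t+1}−Δx̄) = -38.0769
Denominator Σ(Δx_t−Δx̄)² = 60.9483
r_1(Δx) = -38.0769 / 60.9483 = -0.625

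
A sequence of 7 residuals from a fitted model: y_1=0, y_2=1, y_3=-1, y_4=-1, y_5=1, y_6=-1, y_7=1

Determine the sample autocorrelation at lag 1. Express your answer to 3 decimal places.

Mean ȳ = (0 + 1 − 1 − 1 + 1 − 1 + 1)/7 = 0.0000
Numerator Σ_{t=1}^{6}(y_t−ȳ)(y_{t+1}−ȳ) = -3.0000
Denominator Σ(y_t−ȳ)² = 6.0000
r_1 = -3.0000 / 6.0000 = -0.500

-0.500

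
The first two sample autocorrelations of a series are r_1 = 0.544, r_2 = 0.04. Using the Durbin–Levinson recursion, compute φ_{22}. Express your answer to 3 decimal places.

-0.364

φ_{22} = (r_2 − r_1²) / (1 − r_1²)
r_1² = (0.544)² = 0.295936
Numerator = 0.04 − 0.2959 = -0.2559; denominator = 1 − 0.2959 = 0.7041
φ_{22} = -0.2559 / 0.7041 = -0.364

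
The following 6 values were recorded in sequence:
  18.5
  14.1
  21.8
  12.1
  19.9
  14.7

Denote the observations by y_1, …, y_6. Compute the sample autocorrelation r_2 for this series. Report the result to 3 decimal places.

0.653

Mean ȳ = (18.5 + 14.1 + 21.8 + 12.1 + 19.9 + 14.7)/6 = 16.8500
Deviations from mean: 1.6500, -2.7500, 4.9500, -4.7500, 3.0500, -2.1500
Σ(y_t−ȳ)(y_{t+2}−ȳ) = (8.1675) + (13.0625) + (15.0975) + (10.2125) = 46.5400
Denominator Σ(y_t−ȳ)² = 71.2750
r_2 = 46.5400 / 71.2750 = 0.653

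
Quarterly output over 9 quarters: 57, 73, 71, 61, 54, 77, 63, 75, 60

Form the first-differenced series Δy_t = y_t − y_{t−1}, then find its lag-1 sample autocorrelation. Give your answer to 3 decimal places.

First differences Δy: 16, -2, -10, -7, 23, -14, 12, -15
Mean of differences = 0.3750
Numerator Σ(Δy_t−Δȳ)(Δy_{t+1}−Δȳ) = -773.8906
Denominator Σ(Δy_t−Δȳ)² = 1501.8750
r_1(Δy) = -773.8906 / 1501.8750 = -0.515

-0.515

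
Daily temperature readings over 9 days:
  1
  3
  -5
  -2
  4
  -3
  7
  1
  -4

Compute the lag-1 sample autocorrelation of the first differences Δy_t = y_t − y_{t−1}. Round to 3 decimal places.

First differences Δy: 2, -8, 3, 6, -7, 10, -6, -5
Mean of differences = -0.6250
Numerator Σ(Δy_t−Δȳ)(Δy_{t+1}−Δȳ) = -165.6406
Denominator Σ(Δy_t−Δȳ)² = 319.8750
r_1(Δy) = -165.6406 / 319.8750 = -0.518

-0.518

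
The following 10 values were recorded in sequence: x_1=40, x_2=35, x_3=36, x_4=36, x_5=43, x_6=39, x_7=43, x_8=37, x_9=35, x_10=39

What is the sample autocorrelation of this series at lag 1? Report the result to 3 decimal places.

-0.013

Mean x̄ = (40 + 35 + 36 + 36 + 43 + 39 + 43 + 37 + 35 + 39)/10 = 38.3000
Numerator Σ_{t=1}^{9}(x_t−x̄)(x_{t+1}−x̄) = -1.0900
Denominator Σ(x_t−x̄)² = 82.1000
r_1 = -1.0900 / 82.1000 = -0.013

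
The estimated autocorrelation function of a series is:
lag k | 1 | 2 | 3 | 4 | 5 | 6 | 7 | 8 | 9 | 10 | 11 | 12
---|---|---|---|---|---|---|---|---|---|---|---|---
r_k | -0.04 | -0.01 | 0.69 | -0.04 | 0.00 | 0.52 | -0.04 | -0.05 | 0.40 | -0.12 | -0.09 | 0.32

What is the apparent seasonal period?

3

The largest autocorrelation is r_3 = 0.69, with weaker echoes at lags 6 (0.52), 9 (0.40) and 12 (0.32); the remaining lags stay at or below 0.00.
The dominant spike at lag 3 indicates a seasonal period of 3.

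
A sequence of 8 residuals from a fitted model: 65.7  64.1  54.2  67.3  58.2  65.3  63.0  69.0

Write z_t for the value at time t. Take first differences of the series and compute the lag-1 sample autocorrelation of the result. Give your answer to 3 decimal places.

-0.736

First differences Δz: -1.6, -9.9, 13.1, -9.1, 7.1, -2.3, 6.0
Mean of differences = 0.4714
Numerator Σ(Δz_t−Δz̄)(Δz_{t+1}−Δz̄) = -327.5037
Denominator Σ(Δz_t−Δz̄)² = 445.1343
r_1(Δz) = -327.5037 / 445.1343 = -0.736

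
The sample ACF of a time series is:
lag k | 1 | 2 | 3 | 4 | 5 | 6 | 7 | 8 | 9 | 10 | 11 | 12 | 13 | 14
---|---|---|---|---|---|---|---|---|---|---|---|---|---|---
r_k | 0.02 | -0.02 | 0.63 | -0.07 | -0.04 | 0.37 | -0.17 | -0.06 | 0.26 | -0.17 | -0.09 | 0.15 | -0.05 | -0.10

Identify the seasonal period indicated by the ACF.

The largest autocorrelation is r_3 = 0.63, with weaker echoes at lags 6 (0.37), 9 (0.26) and 12 (0.15); the remaining lags stay at or below 0.02.
The dominant spike at lag 3 indicates a seasonal period of 3.

3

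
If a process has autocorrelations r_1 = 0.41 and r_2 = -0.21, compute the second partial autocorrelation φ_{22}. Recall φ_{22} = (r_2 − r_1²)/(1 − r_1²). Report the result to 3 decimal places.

φ_{22} = (r_2 − r_1²) / (1 − r_1²)
r_1² = (0.41)² = 0.1681
Numerator = -0.21 − 0.1681 = -0.3781; denominator = 1 − 0.1681 = 0.8319
φ_{22} = -0.3781 / 0.8319 = -0.455

-0.455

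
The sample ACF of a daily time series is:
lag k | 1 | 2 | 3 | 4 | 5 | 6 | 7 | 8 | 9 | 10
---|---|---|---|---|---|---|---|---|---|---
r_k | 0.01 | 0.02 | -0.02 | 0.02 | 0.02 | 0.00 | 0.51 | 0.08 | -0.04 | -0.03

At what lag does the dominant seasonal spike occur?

7

The largest autocorrelation is r_7 = 0.51; the remaining lags stay at or below 0.08.
The dominant spike at lag 7 indicates a seasonal period of 7.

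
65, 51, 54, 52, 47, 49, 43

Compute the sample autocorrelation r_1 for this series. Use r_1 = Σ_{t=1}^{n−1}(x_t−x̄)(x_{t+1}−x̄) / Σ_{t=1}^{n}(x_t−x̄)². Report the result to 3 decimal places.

Mean x̄ = (65 + 51 + 54 + 52 + 47 + 49 + 43)/7 = 51.5714
Numerator Σ_{t=1}^{6}(x_t−x̄)(x_{t+1}−x̄) = 23.8163
Denominator Σ(x_t−x̄)² = 287.7143
r_1 = 23.8163 / 287.7143 = 0.083

0.083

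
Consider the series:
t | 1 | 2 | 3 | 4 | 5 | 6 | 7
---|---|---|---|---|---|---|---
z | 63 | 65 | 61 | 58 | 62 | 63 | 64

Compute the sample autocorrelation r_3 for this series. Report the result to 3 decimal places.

-0.385

Mean z̄ = (63 + 65 + 61 + 58 + 62 + 63 + 64)/7 = 62.2857
Deviations from mean: 0.7143, 2.7143, -1.2857, -4.2857, -0.2857, 0.7143, 1.7143
Σ(z_t−z̄)(z_{t+3}−z̄) = (-3.0612) + (-0.7755) + (-0.9184) + (-7.3469) = -12.1020
Denominator Σ(z_t−z̄)² = 31.4286
r_3 = -12.1020 / 31.4286 = -0.385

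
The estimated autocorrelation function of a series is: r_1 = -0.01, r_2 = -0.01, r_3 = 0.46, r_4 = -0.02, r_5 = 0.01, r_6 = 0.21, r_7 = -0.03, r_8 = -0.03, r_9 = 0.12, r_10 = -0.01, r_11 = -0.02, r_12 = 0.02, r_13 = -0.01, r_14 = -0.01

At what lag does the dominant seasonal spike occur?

3

The largest autocorrelation is r_3 = 0.46, with a weaker echo at lag 6 (0.21); the remaining lags stay at or below 0.12.
The dominant spike at lag 3 indicates a seasonal period of 3.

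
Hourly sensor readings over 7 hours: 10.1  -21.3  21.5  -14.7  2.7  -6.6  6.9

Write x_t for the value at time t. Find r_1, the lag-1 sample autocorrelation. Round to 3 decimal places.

Mean x̄ = (10.1 − 21.3 + 21.5 − 14.7 + 2.7 − 6.6 + 6.9)/7 = -0.2000
Deviations from mean: 10.3000, -21.1000, 21.7000, -14.5000, 2.9000, -6.4000, 7.1000
Σ(x_t−x̄)(x_{t+1}−x̄) = (-217.3300) + (-457.8700) + (-314.6500) + (-42.0500) + (-18.5600) + (-45.4400) = -1095.9000
Denominator Σ(x_t−x̄)² = 1332.2200
r_1 = -1095.9000 / 1332.2200 = -0.823

-0.823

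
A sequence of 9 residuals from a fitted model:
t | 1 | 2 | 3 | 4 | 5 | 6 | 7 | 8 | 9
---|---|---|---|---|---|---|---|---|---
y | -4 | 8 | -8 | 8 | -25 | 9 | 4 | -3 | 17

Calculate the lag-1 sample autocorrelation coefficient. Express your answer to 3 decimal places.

Mean ȳ = (-4 + 8 − 8 + 8 − 25 + 9 + 4 − 3 + 17)/9 = 0.6667
Numerator Σ_{t=1}^{8}(y_t−ȳ)(y_{t+1}−ȳ) = -607.7778
Denominator Σ(y_t−ȳ)² = 1224.0000
r_1 = -607.7778 / 1224.0000 = -0.497

-0.497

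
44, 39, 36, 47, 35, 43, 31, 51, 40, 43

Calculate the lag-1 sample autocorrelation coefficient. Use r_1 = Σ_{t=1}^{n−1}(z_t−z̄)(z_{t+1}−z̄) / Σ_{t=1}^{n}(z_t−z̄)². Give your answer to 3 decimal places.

-0.648

Mean z̄ = (44 + 39 + 36 + 47 + 35 + 43 + 31 + 51 + 40 + 43)/10 = 40.9000
Numerator Σ_{t=1}^{9}(z_t−z̄)(z_{t+1}−z̄) = -206.6100
Denominator Σ(z_t−z̄)² = 318.9000
r_1 = -206.6100 / 318.9000 = -0.648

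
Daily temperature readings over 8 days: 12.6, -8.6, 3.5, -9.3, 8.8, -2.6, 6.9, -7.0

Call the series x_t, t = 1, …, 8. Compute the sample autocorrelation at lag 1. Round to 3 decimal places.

Mean x̄ = (12.6 − 8.6 + 3.5 − 9.3 + 8.8 − 2.6 + 6.9 − 7.0)/8 = 0.5375
Deviations from mean: 12.0625, -9.1375, 2.9625, -9.8375, 8.2625, -3.1375, 6.3625, -7.5375
Numerator Σ_{t=1}^{7}(x_t−x̄)(x_{t+1}−x̄) = -341.5602
Denominator Σ(x_t−x̄)² = 509.9588
r_1 = -341.5602 / 509.9588 = -0.670

-0.670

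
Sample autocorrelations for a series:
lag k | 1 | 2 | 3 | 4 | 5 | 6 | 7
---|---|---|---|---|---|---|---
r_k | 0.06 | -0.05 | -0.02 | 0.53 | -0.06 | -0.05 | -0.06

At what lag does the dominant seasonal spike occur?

The largest autocorrelation is r_4 = 0.53; the remaining lags stay at or below 0.06.
The dominant spike at lag 4 indicates a seasonal period of 4.

4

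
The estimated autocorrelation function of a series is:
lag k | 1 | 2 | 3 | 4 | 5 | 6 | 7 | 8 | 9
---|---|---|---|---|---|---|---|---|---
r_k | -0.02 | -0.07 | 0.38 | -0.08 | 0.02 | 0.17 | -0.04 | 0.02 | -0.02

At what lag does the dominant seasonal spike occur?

3

The largest autocorrelation is r_3 = 0.38, with a weaker echo at lag 6 (0.17); the remaining lags stay at or below 0.02.
The dominant spike at lag 3 indicates a seasonal period of 3.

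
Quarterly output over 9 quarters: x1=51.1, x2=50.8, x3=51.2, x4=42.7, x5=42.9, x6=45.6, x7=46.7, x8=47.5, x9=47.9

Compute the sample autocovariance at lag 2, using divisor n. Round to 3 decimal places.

Mean x̄ = (51.1 + 50.8 + 51.2 + 42.7 + 42.9 + 45.6 + 46.7 + 47.5 + 47.9)/9 = 47.3778
Σ_{t=1}^{7}(x_t−x̄)(x_{t+2}−x̄) = -8.1165
γ_2 = -8.1165 / 9 = -0.902

-0.902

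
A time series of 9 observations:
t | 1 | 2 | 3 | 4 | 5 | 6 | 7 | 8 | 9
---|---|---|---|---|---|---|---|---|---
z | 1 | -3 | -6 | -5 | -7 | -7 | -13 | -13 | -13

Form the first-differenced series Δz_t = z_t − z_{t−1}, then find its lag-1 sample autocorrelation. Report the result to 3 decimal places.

-0.327

First differences Δz: -4, -3, 1, -2, 0, -6, 0, 0
Mean of differences = -1.7500
Numerator Σ(Δz_t−Δz̄)(Δz_{t+1}−Δz̄) = -13.5625
Denominator Σ(Δz_t−Δz̄)² = 41.5000
r_1(Δz) = -13.5625 / 41.5000 = -0.327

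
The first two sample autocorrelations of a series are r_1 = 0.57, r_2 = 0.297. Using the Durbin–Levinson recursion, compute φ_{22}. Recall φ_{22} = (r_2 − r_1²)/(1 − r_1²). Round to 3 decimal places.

φ_{22} = (r_2 − r_1²) / (1 − r_1²)
r_1² = (0.57)² = 0.3249
Numerator = 0.297 − 0.3249 = -0.0279; denominator = 1 − 0.3249 = 0.6751
φ_{22} = -0.0279 / 0.6751 = -0.041

-0.041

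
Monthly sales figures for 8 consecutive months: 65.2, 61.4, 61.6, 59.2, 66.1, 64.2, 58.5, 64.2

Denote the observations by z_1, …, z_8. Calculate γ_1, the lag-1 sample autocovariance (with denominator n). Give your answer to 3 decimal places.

-2.272

Mean z̄ = (65.2 + 61.4 + 61.6 + 59.2 + 66.1 + 64.2 + 58.5 + 64.2)/8 = 62.5500
Deviations: 2.6500, -1.1500, -0.9500, -3.3500, 3.5500, 1.6500, -4.0500, 1.6500
Σ_{t=1}^{7}(z_t−z̄)(z_{t+1}−z̄) = -18.1725
γ_1 = -18.1725 / 8 = -2.272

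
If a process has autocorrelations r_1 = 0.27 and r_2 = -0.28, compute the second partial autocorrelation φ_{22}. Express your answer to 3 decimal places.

φ_{22} = (r_2 − r_1²) / (1 − r_1²)
r_1² = (0.27)² = 0.0729
Numerator = -0.28 − 0.0729 = -0.3529; denominator = 1 − 0.0729 = 0.9271
φ_{22} = -0.3529 / 0.9271 = -0.381

-0.381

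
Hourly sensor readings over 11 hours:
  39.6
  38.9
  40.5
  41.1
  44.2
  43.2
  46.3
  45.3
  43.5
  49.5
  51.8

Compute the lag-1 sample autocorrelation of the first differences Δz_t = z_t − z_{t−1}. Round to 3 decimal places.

First differences Δz: -0.7, 1.6, 0.6, 3.1, -1.0, 3.1, -1.0, -1.8, 6.0, 2.3
Mean of differences = 1.2200
Numerator Σ(Δz_t−Δz̄)(Δz_{t+1}−Δz̄) = -17.2204
Denominator Σ(Δz_t−Δz̄)² = 54.2760
r_1(Δz) = -17.2204 / 54.2760 = -0.317

-0.317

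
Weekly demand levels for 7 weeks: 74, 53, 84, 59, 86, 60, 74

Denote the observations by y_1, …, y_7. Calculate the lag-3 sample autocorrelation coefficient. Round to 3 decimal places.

Mean ȳ = (74 + 53 + 84 + 59 + 86 + 60 + 74)/7 = 70.0000
Deviations from mean: 4.0000, -17.0000, 14.0000, -11.0000, 16.0000, -10.0000, 4.0000
Numerator Σ_{t=1}^{4}(y_t−ȳ)(y_{t+3}−ȳ) = -500.0000
Denominator Σ(y_t−ȳ)² = 994.0000
r_3 = -500.0000 / 994.0000 = -0.503

-0.503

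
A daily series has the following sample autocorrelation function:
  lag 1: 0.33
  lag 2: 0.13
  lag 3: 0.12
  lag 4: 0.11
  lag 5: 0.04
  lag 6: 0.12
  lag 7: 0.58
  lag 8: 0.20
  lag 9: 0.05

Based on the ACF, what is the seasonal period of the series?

The largest autocorrelation is r_7 = 0.58; the remaining lags stay at or below 0.33. The elevated value at lag 1 (0.33), dropping to 0.13 at lag 2, reflects decaying short-term dependence rather than seasonality.
The dominant spike at lag 7 indicates a seasonal period of 7.

7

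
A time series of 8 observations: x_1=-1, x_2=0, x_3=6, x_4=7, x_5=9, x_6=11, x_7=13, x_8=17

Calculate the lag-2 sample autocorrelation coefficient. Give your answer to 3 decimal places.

Mean x̄ = (-1 + 0 + 6 + 7 + 9 + 11 + 13 + 17)/8 = 7.7500
Σ(x_t−x̄)(x_{t+2}−x̄) = (15.3125) + (5.8125) + (-2.1875) + (-2.4375) + (6.5625) + (30.0625) = 53.1250
Denominator Σ(x_t−x̄)² = 265.5000
r_2 = 53.1250 / 265.5000 = 0.200

0.200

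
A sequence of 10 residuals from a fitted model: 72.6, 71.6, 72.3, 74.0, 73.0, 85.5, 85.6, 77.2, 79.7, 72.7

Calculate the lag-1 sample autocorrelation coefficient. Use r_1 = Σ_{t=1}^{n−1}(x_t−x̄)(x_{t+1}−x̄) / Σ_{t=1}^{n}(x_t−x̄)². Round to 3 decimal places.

0.402

Mean x̄ = (72.6 + 71.6 + 72.3 + 74.0 + 73.0 + 85.5 + 85.6 + 77.2 + 79.7 + 72.7)/10 = 76.4200
Numerator Σ_{t=1}^{9}(x_t−x̄)(x_{t+1}−x̄) = 106.3356
Denominator Σ(x_t−x̄)² = 264.2760
r_1 = 106.3356 / 264.2760 = 0.402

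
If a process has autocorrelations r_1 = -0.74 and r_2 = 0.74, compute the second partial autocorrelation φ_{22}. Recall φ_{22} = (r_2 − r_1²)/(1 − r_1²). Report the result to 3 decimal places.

φ_{22} = (r_2 − r_1²) / (1 − r_1²)
r_1² = (-0.74)² = 0.5476
Numerator = 0.74 − 0.5476 = 0.1924; denominator = 1 − 0.5476 = 0.4524
φ_{22} = 0.1924 / 0.4524 = 0.425

0.425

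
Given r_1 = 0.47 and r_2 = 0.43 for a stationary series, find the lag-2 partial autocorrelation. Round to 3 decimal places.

0.268

φ_{22} = (r_2 − r_1²) / (1 − r_1²)
r_1² = (0.47)² = 0.2209
Numerator = 0.43 − 0.2209 = 0.2091; denominator = 1 − 0.2209 = 0.7791
φ_{22} = 0.2091 / 0.7791 = 0.268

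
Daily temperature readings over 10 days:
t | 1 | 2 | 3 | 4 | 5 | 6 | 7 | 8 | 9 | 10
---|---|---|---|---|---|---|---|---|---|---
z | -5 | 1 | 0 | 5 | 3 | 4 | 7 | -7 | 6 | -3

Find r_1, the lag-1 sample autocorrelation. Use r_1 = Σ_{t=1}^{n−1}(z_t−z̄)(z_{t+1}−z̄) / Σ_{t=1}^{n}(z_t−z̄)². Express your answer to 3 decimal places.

-0.392

Mean z̄ = (-5 + 1 + 0 + 5 + 3 + 4 + 7 − 7 + 6 − 3)/10 = 1.1000
Numerator Σ_{t=1}^{9}(z_t−z̄)(z_{t+1}−z̄) = -81.1100
Denominator Σ(z_t−z̄)² = 206.9000
r_1 = -81.1100 / 206.9000 = -0.392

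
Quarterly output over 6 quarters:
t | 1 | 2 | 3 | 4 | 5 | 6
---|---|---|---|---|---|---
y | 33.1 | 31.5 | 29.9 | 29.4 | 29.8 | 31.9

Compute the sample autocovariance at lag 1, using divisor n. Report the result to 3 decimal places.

Mean ȳ = (33.1 + 31.5 + 29.9 + 29.4 + 29.8 + 31.9)/6 = 30.9333
Deviations: 2.1667, 0.5667, -1.0333, -1.5333, -1.1333, 0.9667
Σ_{t=1}^{5}(y_t−ȳ)(y_{t+1}−ȳ) = 2.8689
γ_1 = 2.8689 / 6 = 0.478

0.478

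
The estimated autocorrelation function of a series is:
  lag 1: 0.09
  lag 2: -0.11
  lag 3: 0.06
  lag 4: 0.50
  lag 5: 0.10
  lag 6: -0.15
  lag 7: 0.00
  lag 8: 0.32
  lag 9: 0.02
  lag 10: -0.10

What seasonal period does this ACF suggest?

4

The largest autocorrelation is r_4 = 0.50, with a weaker echo at lag 8 (0.32); the remaining lags stay at or below 0.10.
The dominant spike at lag 4 indicates a seasonal period of 4.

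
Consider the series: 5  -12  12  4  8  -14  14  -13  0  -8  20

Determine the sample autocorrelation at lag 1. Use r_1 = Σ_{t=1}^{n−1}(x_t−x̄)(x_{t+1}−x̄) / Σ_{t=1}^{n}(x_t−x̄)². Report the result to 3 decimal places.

-0.547

Mean x̄ = (5 − 12 + 12 + 4 + 8 − 14 + 14 − 13 + 0 − 8 + 20)/11 = 1.4545
Numerator Σ_{t=1}^{10}(x_t−x̄)(x_{t+1}−x̄) = -763.0248
Denominator Σ(x_t−x̄)² = 1394.7273
r_1 = -763.0248 / 1394.7273 = -0.547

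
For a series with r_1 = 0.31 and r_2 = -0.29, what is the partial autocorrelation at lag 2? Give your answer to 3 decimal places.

-0.427

φ_{22} = (r_2 − r_1²) / (1 − r_1²)
r_1² = (0.31)² = 0.0961
Numerator = -0.29 − 0.0961 = -0.3861; denominator = 1 − 0.0961 = 0.9039
φ_{22} = -0.3861 / 0.9039 = -0.427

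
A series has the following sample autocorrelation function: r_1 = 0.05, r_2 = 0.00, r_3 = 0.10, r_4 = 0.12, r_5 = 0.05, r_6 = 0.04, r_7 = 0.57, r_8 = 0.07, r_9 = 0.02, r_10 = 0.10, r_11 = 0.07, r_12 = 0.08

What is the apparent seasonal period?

7

The largest autocorrelation is r_7 = 0.57; the remaining lags stay at or below 0.12.
The dominant spike at lag 7 indicates a seasonal period of 7.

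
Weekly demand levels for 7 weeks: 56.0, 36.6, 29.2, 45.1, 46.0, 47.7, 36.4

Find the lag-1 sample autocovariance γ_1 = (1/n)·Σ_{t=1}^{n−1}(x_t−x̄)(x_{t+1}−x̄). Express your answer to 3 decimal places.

-5.821

Mean x̄ = (56.0 + 36.6 + 29.2 + 45.1 + 46.0 + 47.7 + 36.4)/7 = 42.4286
Deviations: 13.5714, -5.8286, -13.2286, 2.6714, 3.5714, 5.2714, -6.0286
Σ_{t=1}^{6}(x_t−x̄)(x_{t+1}−x̄) = -40.7494
γ_1 = -40.7494 / 7 = -5.821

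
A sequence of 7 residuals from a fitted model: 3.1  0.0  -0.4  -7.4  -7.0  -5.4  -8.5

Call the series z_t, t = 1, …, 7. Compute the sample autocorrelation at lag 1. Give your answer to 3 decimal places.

0.422

Mean z̄ = (3.1 + 0.0 − 0.4 − 7.4 − 7.0 − 5.4 − 8.5)/7 = -3.6571
Deviations from mean: 6.7571, 3.6571, 3.2571, -3.7429, -3.3429, -1.7429, -4.8429
Σ(z_t−z̄)(z_{t+1}−z̄) = (24.7118) + (11.9118) + (-12.1910) + (12.5118) + (5.8261) + (8.4404) = 51.2110
Denominator Σ(z_t−z̄)² = 121.3171
r_1 = 51.2110 / 121.3171 = 0.422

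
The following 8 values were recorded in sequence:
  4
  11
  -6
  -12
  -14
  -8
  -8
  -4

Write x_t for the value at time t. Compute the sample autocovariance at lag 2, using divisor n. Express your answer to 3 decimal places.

-7.473

Mean x̄ = (4 + 11 − 6 − 12 − 14 − 8 − 8 − 4)/8 = -4.6250
Deviations: 8.6250, 15.6250, -1.3750, -7.3750, -9.3750, -3.3750, -3.3750, 0.6250
Σ_{t=1}^{6}(x_t−x̄)(x_{t+2}−x̄) = -59.7813
γ_2 = -59.7813 / 8 = -7.473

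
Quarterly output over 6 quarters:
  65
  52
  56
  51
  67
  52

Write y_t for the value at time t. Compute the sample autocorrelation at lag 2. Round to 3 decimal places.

0.172

Mean ȳ = (65 + 52 + 56 + 51 + 67 + 52)/6 = 57.1667
Deviations from mean: 7.8333, -5.1667, -1.1667, -6.1667, 9.8333, -5.1667
Numerator Σ_{t=1}^{4}(y_t−ȳ)(y_{t+2}−ȳ) = 43.1111
Denominator Σ(y_t−ȳ)² = 250.8333
r_2 = 43.1111 / 250.8333 = 0.172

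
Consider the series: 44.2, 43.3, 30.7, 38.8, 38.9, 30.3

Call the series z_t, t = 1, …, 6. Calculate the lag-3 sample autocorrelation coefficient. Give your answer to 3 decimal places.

Mean z̄ = (44.2 + 43.3 + 30.7 + 38.8 + 38.9 + 30.3)/6 = 37.7000
Σ(z_t−z̄)(z_{t+3}−z̄) = (7.1500) + (6.7200) + (51.8000) = 65.6700
Denominator Σ(z_t−z̄)² = 180.0200
r_3 = 65.6700 / 180.0200 = 0.365

0.365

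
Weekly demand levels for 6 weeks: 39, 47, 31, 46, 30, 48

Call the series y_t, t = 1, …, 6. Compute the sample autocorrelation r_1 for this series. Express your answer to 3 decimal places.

Mean ȳ = (39 + 47 + 31 + 46 + 30 + 48)/6 = 40.1667
Deviations from mean: -1.1667, 6.8333, -9.1667, 5.8333, -10.1667, 7.8333
Σ(y_t−ȳ)(y_{t+1}−ȳ) = (-7.9722) + (-62.6389) + (-53.4722) + (-59.3056) + (-79.6389) = -263.0278
Denominator Σ(y_t−ȳ)² = 330.8333
r_1 = -263.0278 / 330.8333 = -0.795

-0.795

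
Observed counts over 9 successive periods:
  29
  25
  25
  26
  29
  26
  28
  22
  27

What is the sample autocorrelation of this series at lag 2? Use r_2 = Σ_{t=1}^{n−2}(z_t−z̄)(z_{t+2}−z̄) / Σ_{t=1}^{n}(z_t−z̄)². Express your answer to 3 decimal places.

Mean z̄ = (29 + 25 + 25 + 26 + 29 + 26 + 28 + 22 + 27)/9 = 26.3333
Σ(z_t−z̄)(z_{t+2}−z̄) = (-3.5556) + (0.4444) + (-3.5556) + (0.1111) + (4.4444) + (1.4444) + (1.1111) = 0.4444
Denominator Σ(z_t−z̄)² = 40.0000
r_2 = 0.4444 / 40.0000 = 0.011

0.011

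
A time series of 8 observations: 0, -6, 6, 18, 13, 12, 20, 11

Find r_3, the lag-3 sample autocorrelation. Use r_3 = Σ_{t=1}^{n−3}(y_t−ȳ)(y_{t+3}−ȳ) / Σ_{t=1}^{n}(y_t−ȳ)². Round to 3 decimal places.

-0.085

Mean ȳ = (0 − 6 + 6 + 18 + 13 + 12 + 20 + 11)/8 = 9.2500
Deviations from mean: -9.2500, -15.2500, -3.2500, 8.7500, 3.7500, 2.7500, 10.7500, 1.7500
Σ(y_t−ȳ)(y_{t+3}−ȳ) = (-80.9375) + (-57.1875) + (-8.9375) + (94.0625) + (6.5625) = -46.4375
Denominator Σ(y_t−ȳ)² = 545.5000
r_3 = -46.4375 / 545.5000 = -0.085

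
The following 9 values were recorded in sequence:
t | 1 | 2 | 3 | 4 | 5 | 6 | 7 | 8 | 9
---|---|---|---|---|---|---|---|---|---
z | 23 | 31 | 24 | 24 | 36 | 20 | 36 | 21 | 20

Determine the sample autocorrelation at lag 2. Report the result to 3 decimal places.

Mean z̄ = (23 + 31 + 24 + 24 + 36 + 20 + 36 + 21 + 20)/9 = 26.1111
Σ(z_t−z̄)(z_{t+2}−z̄) = (6.5679) + (-10.3210) + (-20.8765) + (12.9012) + (97.7901) + (31.2346) + (-60.4321) = 56.8642
Denominator Σ(z_t−z̄)² = 338.8889
r_2 = 56.8642 / 338.8889 = 0.168

0.168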